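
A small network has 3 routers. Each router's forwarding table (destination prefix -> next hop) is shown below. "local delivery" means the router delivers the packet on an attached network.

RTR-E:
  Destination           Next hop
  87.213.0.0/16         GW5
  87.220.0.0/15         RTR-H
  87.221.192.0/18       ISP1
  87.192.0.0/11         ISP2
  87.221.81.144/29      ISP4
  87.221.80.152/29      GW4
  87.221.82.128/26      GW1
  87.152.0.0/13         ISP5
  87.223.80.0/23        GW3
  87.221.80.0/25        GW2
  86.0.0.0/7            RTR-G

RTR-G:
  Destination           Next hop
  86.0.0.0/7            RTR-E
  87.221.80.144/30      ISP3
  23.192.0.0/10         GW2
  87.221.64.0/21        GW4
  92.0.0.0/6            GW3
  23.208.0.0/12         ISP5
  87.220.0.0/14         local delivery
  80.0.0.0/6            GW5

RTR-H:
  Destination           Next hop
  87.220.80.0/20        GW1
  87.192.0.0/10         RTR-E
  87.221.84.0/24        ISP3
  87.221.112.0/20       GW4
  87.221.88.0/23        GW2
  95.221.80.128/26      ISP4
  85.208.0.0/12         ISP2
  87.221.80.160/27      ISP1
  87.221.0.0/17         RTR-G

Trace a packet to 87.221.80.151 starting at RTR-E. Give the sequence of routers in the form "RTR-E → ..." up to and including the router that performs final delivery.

RTR-E → RTR-H → RTR-G

At RTR-E: longest match for 87.221.80.151 is 87.220.0.0/15 -> RTR-H
At RTR-H: longest match for 87.221.80.151 is 87.221.0.0/17 -> RTR-G
At RTR-G: longest match for 87.221.80.151 is 87.220.0.0/14 -> local delivery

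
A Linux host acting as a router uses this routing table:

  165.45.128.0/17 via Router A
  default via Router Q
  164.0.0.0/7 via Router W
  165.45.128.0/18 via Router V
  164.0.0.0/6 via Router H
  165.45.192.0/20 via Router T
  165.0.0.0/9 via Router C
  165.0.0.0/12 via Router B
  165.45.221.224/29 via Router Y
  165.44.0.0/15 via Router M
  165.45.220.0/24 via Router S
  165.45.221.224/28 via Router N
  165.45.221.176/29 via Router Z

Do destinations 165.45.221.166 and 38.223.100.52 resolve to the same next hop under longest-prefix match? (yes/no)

no

165.45.221.166: longest match 165.45.128.0/17 -> Router A
38.223.100.52: longest match 0.0.0.0/0 -> Router Q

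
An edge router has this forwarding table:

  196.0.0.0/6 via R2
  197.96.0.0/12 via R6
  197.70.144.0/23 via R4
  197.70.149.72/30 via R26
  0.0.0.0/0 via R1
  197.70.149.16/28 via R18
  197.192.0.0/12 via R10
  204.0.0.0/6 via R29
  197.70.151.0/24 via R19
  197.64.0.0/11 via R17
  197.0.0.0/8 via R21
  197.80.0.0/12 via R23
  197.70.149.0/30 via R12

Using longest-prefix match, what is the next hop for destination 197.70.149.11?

Routes whose prefix contains 197.70.149.11:
  0.0.0.0/0 (default, matches everything) -> R1
  196.0.0.0/6 (196.0.0.0 - 199.255.255.255) -> R2
  197.0.0.0/8 (197.0.0.0 - 197.255.255.255) -> R21
  197.64.0.0/11 (197.64.0.0 - 197.95.255.255) -> R17
More-specific entries that do NOT match:
  197.70.149.72/30 (197.70.149.72 - 197.70.149.75) does not contain 197.70.149.11
  197.70.149.0/30 (197.70.149.0 - 197.70.149.3) does not contain 197.70.149.11
  197.70.149.16/28 (197.70.149.16 - 197.70.149.31) does not contain 197.70.149.11
  197.70.151.0/24 (197.70.151.0 - 197.70.151.255) does not contain 197.70.149.11
  197.70.144.0/23 (197.70.144.0 - 197.70.145.255) does not contain 197.70.149.11
  197.96.0.0/12 (197.96.0.0 - 197.111.255.255) does not contain 197.70.149.11
  197.192.0.0/12 (197.192.0.0 - 197.207.255.255) does not contain 197.70.149.11
  197.80.0.0/12 (197.80.0.0 - 197.95.255.255) does not contain 197.70.149.11
Longest matching prefix is /11 -> next hop R17.

R17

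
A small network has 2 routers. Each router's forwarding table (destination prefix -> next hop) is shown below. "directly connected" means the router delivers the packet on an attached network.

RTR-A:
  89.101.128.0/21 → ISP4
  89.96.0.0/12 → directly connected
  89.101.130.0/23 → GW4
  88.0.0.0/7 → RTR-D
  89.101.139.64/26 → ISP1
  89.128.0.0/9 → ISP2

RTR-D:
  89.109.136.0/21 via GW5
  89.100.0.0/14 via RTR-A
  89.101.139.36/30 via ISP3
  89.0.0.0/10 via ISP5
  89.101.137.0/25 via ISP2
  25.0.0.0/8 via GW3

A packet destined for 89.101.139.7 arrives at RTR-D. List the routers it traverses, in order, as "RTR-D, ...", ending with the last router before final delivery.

At RTR-D: longest match for 89.101.139.7 is 89.100.0.0/14 -> RTR-A
At RTR-A: longest match for 89.101.139.7 is 89.96.0.0/12 -> directly connected

RTR-D, RTR-A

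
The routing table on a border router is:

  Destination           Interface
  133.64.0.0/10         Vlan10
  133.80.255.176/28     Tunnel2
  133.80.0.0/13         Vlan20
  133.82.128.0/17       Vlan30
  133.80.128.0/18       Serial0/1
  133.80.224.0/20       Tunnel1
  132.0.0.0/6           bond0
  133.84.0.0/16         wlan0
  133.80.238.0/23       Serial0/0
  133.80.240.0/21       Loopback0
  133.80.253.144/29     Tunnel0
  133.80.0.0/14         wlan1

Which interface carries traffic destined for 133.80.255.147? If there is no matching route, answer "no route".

Routes whose prefix contains 133.80.255.147:
  132.0.0.0/6 (132.0.0.0 - 135.255.255.255) -> bond0
  133.64.0.0/10 (133.64.0.0 - 133.127.255.255) -> Vlan10
  133.80.0.0/13 (133.80.0.0 - 133.87.255.255) -> Vlan20
  133.80.0.0/14 (133.80.0.0 - 133.83.255.255) -> wlan1
More-specific entries that do NOT match:
  133.80.253.144/29 (133.80.253.144 - 133.80.253.151) does not contain 133.80.255.147
  133.80.255.176/28 (133.80.255.176 - 133.80.255.191) does not contain 133.80.255.147
  133.80.238.0/23 (133.80.238.0 - 133.80.239.255) does not contain 133.80.255.147
  133.80.240.0/21 (133.80.240.0 - 133.80.247.255) does not contain 133.80.255.147
  133.80.224.0/20 (133.80.224.0 - 133.80.239.255) does not contain 133.80.255.147
  133.80.128.0/18 (133.80.128.0 - 133.80.191.255) does not contain 133.80.255.147
  133.82.128.0/17 (133.82.128.0 - 133.82.255.255) does not contain 133.80.255.147
  133.84.0.0/16 (133.84.0.0 - 133.84.255.255) does not contain 133.80.255.147
Longest matching prefix is /14 -> interface wlan1.

wlan1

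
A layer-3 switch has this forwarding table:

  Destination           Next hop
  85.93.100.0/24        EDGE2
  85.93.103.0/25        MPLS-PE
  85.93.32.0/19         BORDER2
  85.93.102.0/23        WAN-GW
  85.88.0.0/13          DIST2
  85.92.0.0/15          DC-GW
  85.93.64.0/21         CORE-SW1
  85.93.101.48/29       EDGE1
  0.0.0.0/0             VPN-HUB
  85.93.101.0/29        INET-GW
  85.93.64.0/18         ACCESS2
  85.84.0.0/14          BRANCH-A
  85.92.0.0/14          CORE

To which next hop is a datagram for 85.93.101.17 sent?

ACCESS2

Routes whose prefix contains 85.93.101.17:
  0.0.0.0/0 (default, matches everything) -> VPN-HUB
  85.88.0.0/13 (85.88.0.0 - 85.95.255.255) -> DIST2
  85.92.0.0/14 (85.92.0.0 - 85.95.255.255) -> CORE
  85.92.0.0/15 (85.92.0.0 - 85.93.255.255) -> DC-GW
  85.93.64.0/18 (85.93.64.0 - 85.93.127.255) -> ACCESS2
More-specific entries that do NOT match:
  85.93.101.48/29 (85.93.101.48 - 85.93.101.55) does not contain 85.93.101.17
  85.93.101.0/29 (85.93.101.0 - 85.93.101.7) does not contain 85.93.101.17
  85.93.103.0/25 (85.93.103.0 - 85.93.103.127) does not contain 85.93.101.17
  85.93.100.0/24 (85.93.100.0 - 85.93.100.255) does not contain 85.93.101.17
  85.93.102.0/23 (85.93.102.0 - 85.93.103.255) does not contain 85.93.101.17
  85.93.64.0/21 (85.93.64.0 - 85.93.71.255) does not contain 85.93.101.17
  85.93.32.0/19 (85.93.32.0 - 85.93.63.255) does not contain 85.93.101.17
Longest matching prefix is /18 -> next hop ACCESS2.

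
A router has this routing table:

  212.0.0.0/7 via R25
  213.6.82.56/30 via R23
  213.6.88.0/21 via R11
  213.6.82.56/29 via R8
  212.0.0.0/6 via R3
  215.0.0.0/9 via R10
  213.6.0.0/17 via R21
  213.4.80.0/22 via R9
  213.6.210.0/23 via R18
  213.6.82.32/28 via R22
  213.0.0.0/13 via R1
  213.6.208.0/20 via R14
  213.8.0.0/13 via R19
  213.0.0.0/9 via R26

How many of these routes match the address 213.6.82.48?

Prefixes containing 213.6.82.48:
  212.0.0.0/6 (212.0.0.0 - 215.255.255.255)
  212.0.0.0/7 (212.0.0.0 - 213.255.255.255)
  213.0.0.0/9 (213.0.0.0 - 213.127.255.255)
  213.0.0.0/13 (213.0.0.0 - 213.7.255.255)
  213.6.0.0/17 (213.6.0.0 - 213.6.127.255)
Total matching entries: 5.

5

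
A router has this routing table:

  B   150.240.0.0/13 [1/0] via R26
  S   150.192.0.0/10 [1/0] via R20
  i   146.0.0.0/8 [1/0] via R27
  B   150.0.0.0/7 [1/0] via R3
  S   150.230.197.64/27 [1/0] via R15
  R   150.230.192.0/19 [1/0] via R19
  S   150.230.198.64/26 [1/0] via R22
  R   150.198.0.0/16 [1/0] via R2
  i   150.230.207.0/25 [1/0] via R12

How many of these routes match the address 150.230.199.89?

Prefixes containing 150.230.199.89:
  150.0.0.0/7 (150.0.0.0 - 151.255.255.255)
  150.192.0.0/10 (150.192.0.0 - 150.255.255.255)
  150.230.192.0/19 (150.230.192.0 - 150.230.223.255)
Total matching entries: 3.

3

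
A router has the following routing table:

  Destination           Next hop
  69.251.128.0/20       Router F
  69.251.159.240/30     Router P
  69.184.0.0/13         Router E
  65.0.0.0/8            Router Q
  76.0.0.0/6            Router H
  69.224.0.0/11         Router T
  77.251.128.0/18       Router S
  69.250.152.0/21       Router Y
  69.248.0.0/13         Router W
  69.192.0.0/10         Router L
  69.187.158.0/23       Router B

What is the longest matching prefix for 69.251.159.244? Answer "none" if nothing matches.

69.248.0.0/13

Entries matching 69.251.159.244:
  69.192.0.0/10 (69.192.0.0 - 69.255.255.255)
  69.224.0.0/11 (69.224.0.0 - 69.255.255.255)
  69.248.0.0/13 (69.248.0.0 - 69.255.255.255)
Most specific is 69.248.0.0/13.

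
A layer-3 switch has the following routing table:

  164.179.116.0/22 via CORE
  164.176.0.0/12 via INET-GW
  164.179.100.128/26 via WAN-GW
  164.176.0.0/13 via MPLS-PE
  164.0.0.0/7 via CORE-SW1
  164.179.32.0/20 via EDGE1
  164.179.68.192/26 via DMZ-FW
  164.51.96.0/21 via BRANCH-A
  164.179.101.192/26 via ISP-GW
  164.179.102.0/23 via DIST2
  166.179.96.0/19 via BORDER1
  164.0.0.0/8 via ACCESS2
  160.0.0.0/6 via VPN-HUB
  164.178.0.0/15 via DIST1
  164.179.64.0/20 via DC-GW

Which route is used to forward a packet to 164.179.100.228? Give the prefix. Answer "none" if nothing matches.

Entries matching 164.179.100.228:
  164.0.0.0/7 (164.0.0.0 - 165.255.255.255)
  164.0.0.0/8 (164.0.0.0 - 164.255.255.255)
  164.176.0.0/12 (164.176.0.0 - 164.191.255.255)
  164.176.0.0/13 (164.176.0.0 - 164.183.255.255)
  164.178.0.0/15 (164.178.0.0 - 164.179.255.255)
Most specific is 164.178.0.0/15.

164.178.0.0/15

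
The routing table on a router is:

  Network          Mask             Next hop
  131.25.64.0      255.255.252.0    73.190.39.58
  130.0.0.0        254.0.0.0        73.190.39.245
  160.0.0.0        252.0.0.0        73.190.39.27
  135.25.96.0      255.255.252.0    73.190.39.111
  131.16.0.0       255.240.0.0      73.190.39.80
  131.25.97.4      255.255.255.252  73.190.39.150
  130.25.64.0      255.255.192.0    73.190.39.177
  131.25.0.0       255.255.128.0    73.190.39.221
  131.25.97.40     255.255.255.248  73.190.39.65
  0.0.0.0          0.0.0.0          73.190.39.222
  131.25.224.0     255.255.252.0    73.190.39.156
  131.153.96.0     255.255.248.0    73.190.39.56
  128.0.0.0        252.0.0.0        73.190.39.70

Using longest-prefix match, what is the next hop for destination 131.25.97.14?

73.190.39.221

Routes whose prefix contains 131.25.97.14:
  0.0.0.0/0 (default, matches everything) -> 73.190.39.222
  128.0.0.0/6 (128.0.0.0 - 131.255.255.255) -> 73.190.39.70
  130.0.0.0/7 (130.0.0.0 - 131.255.255.255) -> 73.190.39.245
  131.16.0.0/12 (131.16.0.0 - 131.31.255.255) -> 73.190.39.80
  131.25.0.0/17 (131.25.0.0 - 131.25.127.255) -> 73.190.39.221
More-specific entries that do NOT match:
  131.25.97.4/30 (131.25.97.4 - 131.25.97.7) does not contain 131.25.97.14
  131.25.97.40/29 (131.25.97.40 - 131.25.97.47) does not contain 131.25.97.14
  131.25.64.0/22 (131.25.64.0 - 131.25.67.255) does not contain 131.25.97.14
  135.25.96.0/22 (135.25.96.0 - 135.25.99.255) does not contain 131.25.97.14
  131.25.224.0/22 (131.25.224.0 - 131.25.227.255) does not contain 131.25.97.14
  131.153.96.0/21 (131.153.96.0 - 131.153.103.255) does not contain 131.25.97.14
  130.25.64.0/18 (130.25.64.0 - 130.25.127.255) does not contain 131.25.97.14
Longest matching prefix is /17 -> next hop 73.190.39.221.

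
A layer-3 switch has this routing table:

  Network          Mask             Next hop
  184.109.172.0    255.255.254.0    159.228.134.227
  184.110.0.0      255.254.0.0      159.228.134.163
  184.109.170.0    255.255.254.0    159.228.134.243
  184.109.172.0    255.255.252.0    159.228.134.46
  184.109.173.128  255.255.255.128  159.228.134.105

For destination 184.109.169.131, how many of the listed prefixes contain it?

No listed prefix contains 184.109.169.131.
Total matching entries: 0.

0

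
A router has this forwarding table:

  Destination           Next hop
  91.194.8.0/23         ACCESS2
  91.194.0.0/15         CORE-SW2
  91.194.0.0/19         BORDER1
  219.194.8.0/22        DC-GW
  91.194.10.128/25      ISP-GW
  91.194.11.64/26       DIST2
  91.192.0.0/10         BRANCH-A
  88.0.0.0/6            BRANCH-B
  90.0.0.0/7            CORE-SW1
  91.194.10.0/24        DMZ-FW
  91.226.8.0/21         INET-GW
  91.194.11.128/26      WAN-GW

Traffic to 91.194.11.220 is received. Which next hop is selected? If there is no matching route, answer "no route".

BORDER1

Routes whose prefix contains 91.194.11.220:
  88.0.0.0/6 (88.0.0.0 - 91.255.255.255) -> BRANCH-B
  90.0.0.0/7 (90.0.0.0 - 91.255.255.255) -> CORE-SW1
  91.192.0.0/10 (91.192.0.0 - 91.255.255.255) -> BRANCH-A
  91.194.0.0/15 (91.194.0.0 - 91.195.255.255) -> CORE-SW2
  91.194.0.0/19 (91.194.0.0 - 91.194.31.255) -> BORDER1
More-specific entries that do NOT match:
  91.194.11.64/26 (91.194.11.64 - 91.194.11.127) does not contain 91.194.11.220
  91.194.11.128/26 (91.194.11.128 - 91.194.11.191) does not contain 91.194.11.220
  91.194.10.128/25 (91.194.10.128 - 91.194.10.255) does not contain 91.194.11.220
  91.194.10.0/24 (91.194.10.0 - 91.194.10.255) does not contain 91.194.11.220
  91.194.8.0/23 (91.194.8.0 - 91.194.9.255) does not contain 91.194.11.220
  219.194.8.0/22 (219.194.8.0 - 219.194.11.255) does not contain 91.194.11.220
  91.226.8.0/21 (91.226.8.0 - 91.226.15.255) does not contain 91.194.11.220
Longest matching prefix is /19 -> next hop BORDER1.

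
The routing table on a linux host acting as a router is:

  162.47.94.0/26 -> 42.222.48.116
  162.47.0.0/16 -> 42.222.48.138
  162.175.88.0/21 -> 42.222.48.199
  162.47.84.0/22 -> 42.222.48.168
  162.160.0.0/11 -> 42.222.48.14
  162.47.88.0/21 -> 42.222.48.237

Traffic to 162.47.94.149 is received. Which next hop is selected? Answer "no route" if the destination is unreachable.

42.222.48.237

Routes whose prefix contains 162.47.94.149:
  162.47.0.0/16 (162.47.0.0 - 162.47.255.255) -> 42.222.48.138
  162.47.88.0/21 (162.47.88.0 - 162.47.95.255) -> 42.222.48.237
More-specific entries that do NOT match:
  162.47.94.0/26 (162.47.94.0 - 162.47.94.63) does not contain 162.47.94.149
  162.47.84.0/22 (162.47.84.0 - 162.47.87.255) does not contain 162.47.94.149
Longest matching prefix is /21 -> next hop 42.222.48.237.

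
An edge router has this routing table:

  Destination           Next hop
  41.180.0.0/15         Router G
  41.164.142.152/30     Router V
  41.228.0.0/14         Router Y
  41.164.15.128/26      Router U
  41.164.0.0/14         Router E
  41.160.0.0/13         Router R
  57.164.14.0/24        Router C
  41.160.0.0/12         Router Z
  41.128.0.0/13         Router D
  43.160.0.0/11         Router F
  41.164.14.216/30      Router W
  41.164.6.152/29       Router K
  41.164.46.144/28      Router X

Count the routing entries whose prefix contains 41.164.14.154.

3

Prefixes containing 41.164.14.154:
  41.160.0.0/12 (41.160.0.0 - 41.175.255.255)
  41.160.0.0/13 (41.160.0.0 - 41.167.255.255)
  41.164.0.0/14 (41.164.0.0 - 41.167.255.255)
Total matching entries: 3.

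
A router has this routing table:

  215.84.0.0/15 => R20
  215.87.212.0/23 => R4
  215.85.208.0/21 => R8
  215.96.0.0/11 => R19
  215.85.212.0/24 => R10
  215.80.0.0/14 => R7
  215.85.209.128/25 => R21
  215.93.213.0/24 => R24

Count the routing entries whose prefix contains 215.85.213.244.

2

Prefixes containing 215.85.213.244:
  215.84.0.0/15 (215.84.0.0 - 215.85.255.255)
  215.85.208.0/21 (215.85.208.0 - 215.85.215.255)
Total matching entries: 2.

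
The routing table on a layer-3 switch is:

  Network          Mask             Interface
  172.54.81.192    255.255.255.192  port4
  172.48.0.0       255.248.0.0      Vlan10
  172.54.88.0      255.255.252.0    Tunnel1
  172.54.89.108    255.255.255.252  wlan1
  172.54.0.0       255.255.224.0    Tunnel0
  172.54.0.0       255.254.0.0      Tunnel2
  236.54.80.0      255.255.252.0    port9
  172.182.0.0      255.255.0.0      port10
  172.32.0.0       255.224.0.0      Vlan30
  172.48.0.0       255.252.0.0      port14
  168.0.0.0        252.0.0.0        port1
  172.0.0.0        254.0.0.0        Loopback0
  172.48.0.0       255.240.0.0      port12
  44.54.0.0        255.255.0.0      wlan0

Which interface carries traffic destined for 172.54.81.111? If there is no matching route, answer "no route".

Tunnel2

Routes whose prefix contains 172.54.81.111:
  172.0.0.0/7 (172.0.0.0 - 173.255.255.255) -> Loopback0
  172.32.0.0/11 (172.32.0.0 - 172.63.255.255) -> Vlan30
  172.48.0.0/12 (172.48.0.0 - 172.63.255.255) -> port12
  172.48.0.0/13 (172.48.0.0 - 172.55.255.255) -> Vlan10
  172.54.0.0/15 (172.54.0.0 - 172.55.255.255) -> Tunnel2
More-specific entries that do NOT match:
  172.54.89.108/30 (172.54.89.108 - 172.54.89.111) does not contain 172.54.81.111
  172.54.81.192/26 (172.54.81.192 - 172.54.81.255) does not contain 172.54.81.111
  172.54.88.0/22 (172.54.88.0 - 172.54.91.255) does not contain 172.54.81.111
  236.54.80.0/22 (236.54.80.0 - 236.54.83.255) does not contain 172.54.81.111
  172.54.0.0/19 (172.54.0.0 - 172.54.31.255) does not contain 172.54.81.111
  172.182.0.0/16 (172.182.0.0 - 172.182.255.255) does not contain 172.54.81.111
  44.54.0.0/16 (44.54.0.0 - 44.54.255.255) does not contain 172.54.81.111
Longest matching prefix is /15 -> interface Tunnel2.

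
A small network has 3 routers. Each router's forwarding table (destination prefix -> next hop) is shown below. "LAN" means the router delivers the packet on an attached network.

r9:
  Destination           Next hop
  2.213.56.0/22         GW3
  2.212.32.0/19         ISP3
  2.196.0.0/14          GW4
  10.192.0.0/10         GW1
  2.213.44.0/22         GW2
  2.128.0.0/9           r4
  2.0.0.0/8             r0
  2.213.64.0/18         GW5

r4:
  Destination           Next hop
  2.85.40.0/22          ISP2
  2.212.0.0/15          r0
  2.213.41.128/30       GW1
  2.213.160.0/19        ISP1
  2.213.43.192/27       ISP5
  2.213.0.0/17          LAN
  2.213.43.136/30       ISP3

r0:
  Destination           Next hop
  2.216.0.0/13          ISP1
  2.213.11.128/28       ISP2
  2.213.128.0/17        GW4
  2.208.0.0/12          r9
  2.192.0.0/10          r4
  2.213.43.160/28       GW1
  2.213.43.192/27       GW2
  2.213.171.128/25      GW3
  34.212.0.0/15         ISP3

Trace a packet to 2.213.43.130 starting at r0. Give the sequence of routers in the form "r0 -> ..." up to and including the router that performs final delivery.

r0 -> r9 -> r4

At r0: longest match for 2.213.43.130 is 2.208.0.0/12 -> r9
At r9: longest match for 2.213.43.130 is 2.128.0.0/9 -> r4
At r4: longest match for 2.213.43.130 is 2.213.0.0/17 -> LAN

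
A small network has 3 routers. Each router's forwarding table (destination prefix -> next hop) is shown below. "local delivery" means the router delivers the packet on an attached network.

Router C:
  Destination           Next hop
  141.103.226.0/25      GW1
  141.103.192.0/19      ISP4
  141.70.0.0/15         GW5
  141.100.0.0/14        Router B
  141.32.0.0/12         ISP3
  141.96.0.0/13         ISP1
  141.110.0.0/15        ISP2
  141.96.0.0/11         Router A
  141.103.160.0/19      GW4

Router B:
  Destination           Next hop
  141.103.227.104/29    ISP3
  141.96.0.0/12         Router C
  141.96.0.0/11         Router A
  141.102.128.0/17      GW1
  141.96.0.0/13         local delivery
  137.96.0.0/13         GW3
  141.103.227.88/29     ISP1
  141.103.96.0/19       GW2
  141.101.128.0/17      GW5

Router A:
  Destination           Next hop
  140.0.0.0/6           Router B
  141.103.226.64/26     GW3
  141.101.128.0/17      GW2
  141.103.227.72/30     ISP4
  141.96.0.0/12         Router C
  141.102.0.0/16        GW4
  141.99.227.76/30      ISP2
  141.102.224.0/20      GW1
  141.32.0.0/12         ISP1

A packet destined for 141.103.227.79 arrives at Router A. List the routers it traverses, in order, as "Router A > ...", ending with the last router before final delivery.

Router A > Router C > Router B

At Router A: longest match for 141.103.227.79 is 141.96.0.0/12 -> Router C
At Router C: longest match for 141.103.227.79 is 141.100.0.0/14 -> Router B
At Router B: longest match for 141.103.227.79 is 141.96.0.0/13 -> local delivery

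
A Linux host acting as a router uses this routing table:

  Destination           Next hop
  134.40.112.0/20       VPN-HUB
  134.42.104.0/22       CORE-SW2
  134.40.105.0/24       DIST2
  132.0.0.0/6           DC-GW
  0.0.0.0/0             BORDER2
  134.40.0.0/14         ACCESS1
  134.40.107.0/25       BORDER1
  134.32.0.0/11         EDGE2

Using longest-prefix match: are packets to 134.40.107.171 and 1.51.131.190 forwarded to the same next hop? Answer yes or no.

no

134.40.107.171: longest match 134.40.0.0/14 -> ACCESS1
1.51.131.190: longest match 0.0.0.0/0 -> BORDER2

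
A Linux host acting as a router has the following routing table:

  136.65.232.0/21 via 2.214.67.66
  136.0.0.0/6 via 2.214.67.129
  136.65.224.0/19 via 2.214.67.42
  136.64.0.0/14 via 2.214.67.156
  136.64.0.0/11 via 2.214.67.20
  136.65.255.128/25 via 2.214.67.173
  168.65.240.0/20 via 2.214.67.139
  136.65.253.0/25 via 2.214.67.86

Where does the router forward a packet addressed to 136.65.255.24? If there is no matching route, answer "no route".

2.214.67.42

Routes whose prefix contains 136.65.255.24:
  136.0.0.0/6 (136.0.0.0 - 139.255.255.255) -> 2.214.67.129
  136.64.0.0/11 (136.64.0.0 - 136.95.255.255) -> 2.214.67.20
  136.64.0.0/14 (136.64.0.0 - 136.67.255.255) -> 2.214.67.156
  136.65.224.0/19 (136.65.224.0 - 136.65.255.255) -> 2.214.67.42
More-specific entries that do NOT match:
  136.65.255.128/25 (136.65.255.128 - 136.65.255.255) does not contain 136.65.255.24
  136.65.253.0/25 (136.65.253.0 - 136.65.253.127) does not contain 136.65.255.24
  136.65.232.0/21 (136.65.232.0 - 136.65.239.255) does not contain 136.65.255.24
  168.65.240.0/20 (168.65.240.0 - 168.65.255.255) does not contain 136.65.255.24
Longest matching prefix is /19 -> next hop 2.214.67.42.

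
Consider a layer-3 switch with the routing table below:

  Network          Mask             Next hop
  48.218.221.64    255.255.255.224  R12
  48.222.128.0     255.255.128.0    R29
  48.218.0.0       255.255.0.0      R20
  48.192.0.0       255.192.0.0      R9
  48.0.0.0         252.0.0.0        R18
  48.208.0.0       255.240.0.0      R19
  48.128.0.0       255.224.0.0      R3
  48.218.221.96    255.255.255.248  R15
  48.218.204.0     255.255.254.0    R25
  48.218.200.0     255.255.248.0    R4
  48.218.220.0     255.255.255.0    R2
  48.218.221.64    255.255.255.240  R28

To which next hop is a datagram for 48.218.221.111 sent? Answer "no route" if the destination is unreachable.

Routes whose prefix contains 48.218.221.111:
  48.0.0.0/6 (48.0.0.0 - 51.255.255.255) -> R18
  48.192.0.0/10 (48.192.0.0 - 48.255.255.255) -> R9
  48.208.0.0/12 (48.208.0.0 - 48.223.255.255) -> R19
  48.218.0.0/16 (48.218.0.0 - 48.218.255.255) -> R20
More-specific entries that do NOT match:
  48.218.221.96/29 (48.218.221.96 - 48.218.221.103) does not contain 48.218.221.111
  48.218.221.64/28 (48.218.221.64 - 48.218.221.79) does not contain 48.218.221.111
  48.218.221.64/27 (48.218.221.64 - 48.218.221.95) does not contain 48.218.221.111
  48.218.220.0/24 (48.218.220.0 - 48.218.220.255) does not contain 48.218.221.111
  48.218.204.0/23 (48.218.204.0 - 48.218.205.255) does not contain 48.218.221.111
  48.218.200.0/21 (48.218.200.0 - 48.218.207.255) does not contain 48.218.221.111
  48.222.128.0/17 (48.222.128.0 - 48.222.255.255) does not contain 48.218.221.111
Longest matching prefix is /16 -> next hop R20.

R20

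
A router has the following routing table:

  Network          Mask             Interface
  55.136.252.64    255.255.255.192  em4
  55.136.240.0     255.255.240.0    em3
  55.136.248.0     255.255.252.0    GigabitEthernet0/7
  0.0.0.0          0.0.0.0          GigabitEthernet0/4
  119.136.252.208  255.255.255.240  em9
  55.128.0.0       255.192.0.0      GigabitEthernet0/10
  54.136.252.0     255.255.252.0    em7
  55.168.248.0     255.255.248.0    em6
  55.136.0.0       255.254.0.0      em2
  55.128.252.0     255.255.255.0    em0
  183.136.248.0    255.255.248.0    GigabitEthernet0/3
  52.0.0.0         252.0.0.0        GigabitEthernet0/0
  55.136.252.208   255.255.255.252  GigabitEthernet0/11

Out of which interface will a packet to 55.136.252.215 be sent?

em3

Routes whose prefix contains 55.136.252.215:
  0.0.0.0/0 (default, matches everything) -> GigabitEthernet0/4
  52.0.0.0/6 (52.0.0.0 - 55.255.255.255) -> GigabitEthernet0/0
  55.128.0.0/10 (55.128.0.0 - 55.191.255.255) -> GigabitEthernet0/10
  55.136.0.0/15 (55.136.0.0 - 55.137.255.255) -> em2
  55.136.240.0/20 (55.136.240.0 - 55.136.255.255) -> em3
More-specific entries that do NOT match:
  55.136.252.208/30 (55.136.252.208 - 55.136.252.211) does not contain 55.136.252.215
  119.136.252.208/28 (119.136.252.208 - 119.136.252.223) does not contain 55.136.252.215
  55.136.252.64/26 (55.136.252.64 - 55.136.252.127) does not contain 55.136.252.215
  55.128.252.0/24 (55.128.252.0 - 55.128.252.255) does not contain 55.136.252.215
  55.136.248.0/22 (55.136.248.0 - 55.136.251.255) does not contain 55.136.252.215
  54.136.252.0/22 (54.136.252.0 - 54.136.255.255) does not contain 55.136.252.215
  55.168.248.0/21 (55.168.248.0 - 55.168.255.255) does not contain 55.136.252.215
  183.136.248.0/21 (183.136.248.0 - 183.136.255.255) does not contain 55.136.252.215
Longest matching prefix is /20 -> interface em3.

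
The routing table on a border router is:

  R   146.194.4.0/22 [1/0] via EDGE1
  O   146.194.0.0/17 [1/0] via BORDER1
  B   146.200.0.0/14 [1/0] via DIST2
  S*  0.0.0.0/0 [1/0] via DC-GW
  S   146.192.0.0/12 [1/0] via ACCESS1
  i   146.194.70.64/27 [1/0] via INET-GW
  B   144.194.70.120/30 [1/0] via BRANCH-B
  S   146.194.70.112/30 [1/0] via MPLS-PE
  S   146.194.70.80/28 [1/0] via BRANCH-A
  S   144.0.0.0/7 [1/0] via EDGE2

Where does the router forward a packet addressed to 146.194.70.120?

Routes whose prefix contains 146.194.70.120:
  0.0.0.0/0 (default, matches everything) -> DC-GW
  146.192.0.0/12 (146.192.0.0 - 146.207.255.255) -> ACCESS1
  146.194.0.0/17 (146.194.0.0 - 146.194.127.255) -> BORDER1
More-specific entries that do NOT match:
  144.194.70.120/30 (144.194.70.120 - 144.194.70.123) does not contain 146.194.70.120
  146.194.70.112/30 (146.194.70.112 - 146.194.70.115) does not contain 146.194.70.120
  146.194.70.80/28 (146.194.70.80 - 146.194.70.95) does not contain 146.194.70.120
  146.194.70.64/27 (146.194.70.64 - 146.194.70.95) does not contain 146.194.70.120
  146.194.4.0/22 (146.194.4.0 - 146.194.7.255) does not contain 146.194.70.120
Longest matching prefix is /17 -> next hop BORDER1.

BORDER1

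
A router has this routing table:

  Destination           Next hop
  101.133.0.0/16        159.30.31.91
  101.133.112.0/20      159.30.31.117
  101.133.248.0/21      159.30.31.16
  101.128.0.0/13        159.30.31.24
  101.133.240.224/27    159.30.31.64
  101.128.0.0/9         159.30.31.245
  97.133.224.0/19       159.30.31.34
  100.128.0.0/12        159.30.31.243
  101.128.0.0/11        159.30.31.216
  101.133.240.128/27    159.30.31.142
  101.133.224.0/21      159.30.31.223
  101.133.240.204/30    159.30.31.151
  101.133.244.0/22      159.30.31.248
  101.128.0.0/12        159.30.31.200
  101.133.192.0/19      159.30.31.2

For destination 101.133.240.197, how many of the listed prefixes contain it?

Prefixes containing 101.133.240.197:
  101.128.0.0/9 (101.128.0.0 - 101.255.255.255)
  101.128.0.0/11 (101.128.0.0 - 101.159.255.255)
  101.128.0.0/12 (101.128.0.0 - 101.143.255.255)
  101.128.0.0/13 (101.128.0.0 - 101.135.255.255)
  101.133.0.0/16 (101.133.0.0 - 101.133.255.255)
Total matching entries: 5.

5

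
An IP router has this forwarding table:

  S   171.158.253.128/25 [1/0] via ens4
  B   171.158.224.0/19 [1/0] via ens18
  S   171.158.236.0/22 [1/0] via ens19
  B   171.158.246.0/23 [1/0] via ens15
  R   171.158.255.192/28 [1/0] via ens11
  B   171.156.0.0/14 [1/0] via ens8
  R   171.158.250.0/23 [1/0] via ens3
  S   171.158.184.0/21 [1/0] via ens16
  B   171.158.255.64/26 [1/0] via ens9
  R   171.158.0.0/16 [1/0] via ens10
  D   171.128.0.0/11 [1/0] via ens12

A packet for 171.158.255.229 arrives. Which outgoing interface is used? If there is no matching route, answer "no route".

ens18

Routes whose prefix contains 171.158.255.229:
  171.128.0.0/11 (171.128.0.0 - 171.159.255.255) -> ens12
  171.156.0.0/14 (171.156.0.0 - 171.159.255.255) -> ens8
  171.158.0.0/16 (171.158.0.0 - 171.158.255.255) -> ens10
  171.158.224.0/19 (171.158.224.0 - 171.158.255.255) -> ens18
More-specific entries that do NOT match:
  171.158.255.192/28 (171.158.255.192 - 171.158.255.207) does not contain 171.158.255.229
  171.158.255.64/26 (171.158.255.64 - 171.158.255.127) does not contain 171.158.255.229
  171.158.253.128/25 (171.158.253.128 - 171.158.253.255) does not contain 171.158.255.229
  171.158.246.0/23 (171.158.246.0 - 171.158.247.255) does not contain 171.158.255.229
  171.158.250.0/23 (171.158.250.0 - 171.158.251.255) does not contain 171.158.255.229
  171.158.236.0/22 (171.158.236.0 - 171.158.239.255) does not contain 171.158.255.229
  171.158.184.0/21 (171.158.184.0 - 171.158.191.255) does not contain 171.158.255.229
Longest matching prefix is /19 -> interface ens18.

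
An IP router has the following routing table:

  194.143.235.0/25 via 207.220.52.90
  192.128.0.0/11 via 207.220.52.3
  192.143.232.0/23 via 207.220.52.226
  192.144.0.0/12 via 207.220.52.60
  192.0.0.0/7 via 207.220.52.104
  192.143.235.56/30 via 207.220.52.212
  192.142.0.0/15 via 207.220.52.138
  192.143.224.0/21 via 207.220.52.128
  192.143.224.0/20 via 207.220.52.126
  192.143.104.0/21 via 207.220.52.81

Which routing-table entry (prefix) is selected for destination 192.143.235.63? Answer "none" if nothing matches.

Entries matching 192.143.235.63:
  192.0.0.0/7 (192.0.0.0 - 193.255.255.255)
  192.128.0.0/11 (192.128.0.0 - 192.159.255.255)
  192.142.0.0/15 (192.142.0.0 - 192.143.255.255)
  192.143.224.0/20 (192.143.224.0 - 192.143.239.255)
Most specific is 192.143.224.0/20.

192.143.224.0/20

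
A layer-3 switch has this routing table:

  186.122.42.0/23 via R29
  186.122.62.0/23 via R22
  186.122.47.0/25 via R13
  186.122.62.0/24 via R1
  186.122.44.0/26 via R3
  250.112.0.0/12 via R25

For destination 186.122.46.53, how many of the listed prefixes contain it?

0

No listed prefix contains 186.122.46.53.
Total matching entries: 0.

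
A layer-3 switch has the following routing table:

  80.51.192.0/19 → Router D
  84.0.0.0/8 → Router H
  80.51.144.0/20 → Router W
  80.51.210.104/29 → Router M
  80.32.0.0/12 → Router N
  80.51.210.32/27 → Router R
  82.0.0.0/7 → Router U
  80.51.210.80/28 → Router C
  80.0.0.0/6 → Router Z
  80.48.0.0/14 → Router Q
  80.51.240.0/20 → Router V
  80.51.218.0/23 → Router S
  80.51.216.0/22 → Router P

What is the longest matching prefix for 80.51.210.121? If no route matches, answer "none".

80.51.192.0/19

Entries matching 80.51.210.121:
  80.0.0.0/6 (80.0.0.0 - 83.255.255.255)
  80.48.0.0/14 (80.48.0.0 - 80.51.255.255)
  80.51.192.0/19 (80.51.192.0 - 80.51.223.255)
Most specific is 80.51.192.0/19.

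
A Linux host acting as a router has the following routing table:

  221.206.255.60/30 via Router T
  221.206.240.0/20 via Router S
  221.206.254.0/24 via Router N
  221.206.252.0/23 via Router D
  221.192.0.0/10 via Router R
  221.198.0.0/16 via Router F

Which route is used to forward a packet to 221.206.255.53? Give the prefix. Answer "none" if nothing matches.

221.206.240.0/20

Entries matching 221.206.255.53:
  221.192.0.0/10 (221.192.0.0 - 221.255.255.255)
  221.206.240.0/20 (221.206.240.0 - 221.206.255.255)
Most specific is 221.206.240.0/20.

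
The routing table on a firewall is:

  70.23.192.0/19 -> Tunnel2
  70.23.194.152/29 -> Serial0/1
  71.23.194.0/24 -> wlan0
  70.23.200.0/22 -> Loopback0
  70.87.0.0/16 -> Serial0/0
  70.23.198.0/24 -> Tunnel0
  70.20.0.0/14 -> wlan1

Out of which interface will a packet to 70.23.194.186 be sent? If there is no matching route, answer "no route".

Routes whose prefix contains 70.23.194.186:
  70.20.0.0/14 (70.20.0.0 - 70.23.255.255) -> wlan1
  70.23.192.0/19 (70.23.192.0 - 70.23.223.255) -> Tunnel2
More-specific entries that do NOT match:
  70.23.194.152/29 (70.23.194.152 - 70.23.194.159) does not contain 70.23.194.186
  71.23.194.0/24 (71.23.194.0 - 71.23.194.255) does not contain 70.23.194.186
  70.23.198.0/24 (70.23.198.0 - 70.23.198.255) does not contain 70.23.194.186
  70.23.200.0/22 (70.23.200.0 - 70.23.203.255) does not contain 70.23.194.186
Longest matching prefix is /19 -> interface Tunnel2.

Tunnel2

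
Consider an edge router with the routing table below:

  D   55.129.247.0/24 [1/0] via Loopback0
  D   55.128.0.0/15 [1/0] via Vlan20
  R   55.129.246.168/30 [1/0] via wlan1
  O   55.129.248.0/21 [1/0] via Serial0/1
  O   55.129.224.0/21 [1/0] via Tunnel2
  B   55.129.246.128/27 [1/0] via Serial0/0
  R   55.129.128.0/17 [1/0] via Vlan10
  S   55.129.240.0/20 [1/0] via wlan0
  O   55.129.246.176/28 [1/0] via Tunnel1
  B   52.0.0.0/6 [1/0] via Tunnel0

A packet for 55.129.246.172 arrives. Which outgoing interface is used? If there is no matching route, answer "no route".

wlan0

Routes whose prefix contains 55.129.246.172:
  52.0.0.0/6 (52.0.0.0 - 55.255.255.255) -> Tunnel0
  55.128.0.0/15 (55.128.0.0 - 55.129.255.255) -> Vlan20
  55.129.128.0/17 (55.129.128.0 - 55.129.255.255) -> Vlan10
  55.129.240.0/20 (55.129.240.0 - 55.129.255.255) -> wlan0
More-specific entries that do NOT match:
  55.129.246.168/30 (55.129.246.168 - 55.129.246.171) does not contain 55.129.246.172
  55.129.246.176/28 (55.129.246.176 - 55.129.246.191) does not contain 55.129.246.172
  55.129.246.128/27 (55.129.246.128 - 55.129.246.159) does not contain 55.129.246.172
  55.129.247.0/24 (55.129.247.0 - 55.129.247.255) does not contain 55.129.246.172
  55.129.248.0/21 (55.129.248.0 - 55.129.255.255) does not contain 55.129.246.172
  55.129.224.0/21 (55.129.224.0 - 55.129.231.255) does not contain 55.129.246.172
Longest matching prefix is /20 -> interface wlan0.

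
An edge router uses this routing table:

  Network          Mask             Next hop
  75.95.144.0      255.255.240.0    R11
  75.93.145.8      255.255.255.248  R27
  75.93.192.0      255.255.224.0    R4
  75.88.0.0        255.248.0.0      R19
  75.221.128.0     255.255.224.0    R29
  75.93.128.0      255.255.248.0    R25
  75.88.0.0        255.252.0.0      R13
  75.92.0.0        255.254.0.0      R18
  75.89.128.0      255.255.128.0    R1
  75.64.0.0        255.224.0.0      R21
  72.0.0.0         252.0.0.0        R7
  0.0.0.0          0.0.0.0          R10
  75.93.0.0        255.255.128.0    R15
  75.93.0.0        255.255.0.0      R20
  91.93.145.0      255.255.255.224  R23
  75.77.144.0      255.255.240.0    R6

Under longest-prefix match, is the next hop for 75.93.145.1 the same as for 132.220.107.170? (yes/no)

75.93.145.1: longest match 75.93.0.0/16 -> R20
132.220.107.170: longest match 0.0.0.0/0 -> R10

no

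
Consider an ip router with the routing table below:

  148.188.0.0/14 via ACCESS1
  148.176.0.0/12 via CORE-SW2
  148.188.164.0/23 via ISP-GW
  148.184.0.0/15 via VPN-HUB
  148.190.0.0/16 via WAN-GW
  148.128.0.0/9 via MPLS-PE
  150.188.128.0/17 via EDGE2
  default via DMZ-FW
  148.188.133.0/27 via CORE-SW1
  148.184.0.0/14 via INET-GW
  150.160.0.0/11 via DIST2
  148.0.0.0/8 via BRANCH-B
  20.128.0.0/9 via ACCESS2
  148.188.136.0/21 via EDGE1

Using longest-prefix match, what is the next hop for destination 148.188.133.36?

ACCESS1

Routes whose prefix contains 148.188.133.36:
  0.0.0.0/0 (default, matches everything) -> DMZ-FW
  148.0.0.0/8 (148.0.0.0 - 148.255.255.255) -> BRANCH-B
  148.128.0.0/9 (148.128.0.0 - 148.255.255.255) -> MPLS-PE
  148.176.0.0/12 (148.176.0.0 - 148.191.255.255) -> CORE-SW2
  148.188.0.0/14 (148.188.0.0 - 148.191.255.255) -> ACCESS1
More-specific entries that do NOT match:
  148.188.133.0/27 (148.188.133.0 - 148.188.133.31) does not contain 148.188.133.36
  148.188.164.0/23 (148.188.164.0 - 148.188.165.255) does not contain 148.188.133.36
  148.188.136.0/21 (148.188.136.0 - 148.188.143.255) does not contain 148.188.133.36
  150.188.128.0/17 (150.188.128.0 - 150.188.255.255) does not contain 148.188.133.36
  148.190.0.0/16 (148.190.0.0 - 148.190.255.255) does not contain 148.188.133.36
  148.184.0.0/15 (148.184.0.0 - 148.185.255.255) does not contain 148.188.133.36
Longest matching prefix is /14 -> next hop ACCESS1.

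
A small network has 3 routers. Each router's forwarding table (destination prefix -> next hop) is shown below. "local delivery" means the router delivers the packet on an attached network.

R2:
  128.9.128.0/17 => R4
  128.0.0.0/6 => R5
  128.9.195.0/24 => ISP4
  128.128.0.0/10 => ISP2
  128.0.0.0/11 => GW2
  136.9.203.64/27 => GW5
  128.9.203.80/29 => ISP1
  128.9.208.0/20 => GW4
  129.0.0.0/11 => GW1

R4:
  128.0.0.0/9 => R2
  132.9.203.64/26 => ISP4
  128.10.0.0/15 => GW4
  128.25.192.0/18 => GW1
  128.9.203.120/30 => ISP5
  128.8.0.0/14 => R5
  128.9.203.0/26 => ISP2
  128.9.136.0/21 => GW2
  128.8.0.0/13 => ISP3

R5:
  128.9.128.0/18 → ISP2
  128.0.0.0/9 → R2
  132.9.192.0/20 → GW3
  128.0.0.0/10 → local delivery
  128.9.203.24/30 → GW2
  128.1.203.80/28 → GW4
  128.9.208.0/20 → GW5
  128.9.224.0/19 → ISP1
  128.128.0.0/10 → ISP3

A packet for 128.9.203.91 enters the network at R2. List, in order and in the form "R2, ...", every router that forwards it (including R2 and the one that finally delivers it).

R2, R4, R5

At R2: longest match for 128.9.203.91 is 128.9.128.0/17 -> R4
At R4: longest match for 128.9.203.91 is 128.8.0.0/14 -> R5
At R5: longest match for 128.9.203.91 is 128.0.0.0/10 -> local delivery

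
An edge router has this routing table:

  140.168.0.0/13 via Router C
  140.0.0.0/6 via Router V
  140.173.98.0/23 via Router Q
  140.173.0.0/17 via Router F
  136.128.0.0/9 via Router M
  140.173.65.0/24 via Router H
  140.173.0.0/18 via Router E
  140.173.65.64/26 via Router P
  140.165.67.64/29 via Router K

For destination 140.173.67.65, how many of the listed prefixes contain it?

3

Prefixes containing 140.173.67.65:
  140.0.0.0/6 (140.0.0.0 - 143.255.255.255)
  140.168.0.0/13 (140.168.0.0 - 140.175.255.255)
  140.173.0.0/17 (140.173.0.0 - 140.173.127.255)
Total matching entries: 3.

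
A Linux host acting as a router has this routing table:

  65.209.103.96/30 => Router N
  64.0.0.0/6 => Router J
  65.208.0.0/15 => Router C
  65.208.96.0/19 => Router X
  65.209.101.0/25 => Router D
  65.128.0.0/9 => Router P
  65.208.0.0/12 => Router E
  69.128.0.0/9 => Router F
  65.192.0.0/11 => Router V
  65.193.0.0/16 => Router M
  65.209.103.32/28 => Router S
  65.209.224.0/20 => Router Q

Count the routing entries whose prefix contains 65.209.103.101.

5

Prefixes containing 65.209.103.101:
  64.0.0.0/6 (64.0.0.0 - 67.255.255.255)
  65.128.0.0/9 (65.128.0.0 - 65.255.255.255)
  65.192.0.0/11 (65.192.0.0 - 65.223.255.255)
  65.208.0.0/12 (65.208.0.0 - 65.223.255.255)
  65.208.0.0/15 (65.208.0.0 - 65.209.255.255)
Total matching entries: 5.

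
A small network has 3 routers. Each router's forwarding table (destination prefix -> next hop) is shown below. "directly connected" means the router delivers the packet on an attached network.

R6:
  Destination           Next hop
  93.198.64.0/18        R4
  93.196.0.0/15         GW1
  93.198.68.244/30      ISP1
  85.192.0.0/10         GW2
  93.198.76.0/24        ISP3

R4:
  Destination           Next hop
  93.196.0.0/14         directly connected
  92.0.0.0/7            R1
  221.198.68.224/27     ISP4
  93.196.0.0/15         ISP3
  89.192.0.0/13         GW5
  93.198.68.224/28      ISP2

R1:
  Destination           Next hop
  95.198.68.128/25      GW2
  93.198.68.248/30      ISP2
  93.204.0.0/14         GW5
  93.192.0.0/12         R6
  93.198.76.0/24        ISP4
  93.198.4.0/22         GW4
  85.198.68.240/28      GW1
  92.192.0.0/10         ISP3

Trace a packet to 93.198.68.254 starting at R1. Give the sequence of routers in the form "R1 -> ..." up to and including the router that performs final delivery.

At R1: longest match for 93.198.68.254 is 93.192.0.0/12 -> R6
At R6: longest match for 93.198.68.254 is 93.198.64.0/18 -> R4
At R4: longest match for 93.198.68.254 is 93.196.0.0/14 -> directly connected

R1 -> R6 -> R4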